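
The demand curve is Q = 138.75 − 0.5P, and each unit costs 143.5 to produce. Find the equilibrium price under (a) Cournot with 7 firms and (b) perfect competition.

Inverting demand: P = 277.5 − 2Q.
In a 7-firm Cournot equilibrium, symmetry and the first-order condition give q = (277.5 − 143.5)/(16) = 8.375. So Q = 58.625 and P = 160.25.
Perfect competition: P = MC = 143.5, so 277.5 − 2Q = 143.5 and Q = 67.

Cournot: P = 160.25; Competition: P = 143.5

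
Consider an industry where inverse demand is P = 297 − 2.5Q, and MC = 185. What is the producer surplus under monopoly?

The monopolist equates marginal revenue to marginal cost: 297 − 5Q = 185, so Q = 22.4. From demand, P = 241.
PS = (241 − 185)·22.4 = 1254.4.

PS = 1254.4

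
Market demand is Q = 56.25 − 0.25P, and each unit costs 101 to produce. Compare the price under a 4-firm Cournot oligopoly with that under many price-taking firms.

Inverting demand: P = 225 − 4Q.
Cournot with 4 identical firms: the symmetric best-response condition is 225 − 20q = 101. Each firm produces q = 6.2, total output Q = 24.8, price P = 125.8.
Competitive firms price at marginal cost: P = 101, giving Q = 31.

Cournot: P = 125.8; Competition: P = 101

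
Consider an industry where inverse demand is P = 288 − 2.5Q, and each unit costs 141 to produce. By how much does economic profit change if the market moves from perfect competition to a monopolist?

Under competition P = MC = 141, so Q = (288 − 141)/2.5 = 58.8.
Profit = (141 − 141)·58.8 = 0.
A monopolist chooses Q where MR = MC. MR = 288 − 5Q; setting this equal to 141 gives Q = 29.4 and P = 214.5.
Profit = (214.5 − 141)·29.4 = 2160.9.
Change in economic profit: 2160.9 − 0 = 2160.9.

Economic profit rises by 2160.9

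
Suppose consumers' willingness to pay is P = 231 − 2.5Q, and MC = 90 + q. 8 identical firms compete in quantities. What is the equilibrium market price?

P = 111

In a 8-firm Cournot equilibrium, symmetry and the first-order condition give q = (231 − 90)/(23.5) = 6. So Q = 48 and P = 111.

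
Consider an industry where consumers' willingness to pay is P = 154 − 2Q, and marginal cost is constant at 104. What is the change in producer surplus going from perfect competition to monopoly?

Perfect competition: P = MC = 104, so 154 − 2Q = 104 and Q = 25.
PS = (104 − 104)·25 = 0.
The monopolist equates marginal revenue to marginal cost: 154 − 4Q = 104, so Q = 12.5. From demand, P = 129.
PS = (129 − 104)·12.5 = 312.5.
Change in producer surplus: 312.5 − 0 = 312.5.

Producer surplus rises by 312.5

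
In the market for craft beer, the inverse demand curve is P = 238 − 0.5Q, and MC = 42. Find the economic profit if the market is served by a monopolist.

Profit = 19208

A monopolist chooses Q where MR = MC. MR = 238 − Q; setting this equal to 42 gives Q = 196 and P = 140.
Profit = (140 − 42)·196 = 19208.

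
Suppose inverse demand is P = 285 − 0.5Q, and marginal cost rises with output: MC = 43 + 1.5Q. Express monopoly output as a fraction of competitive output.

Q_m/Q_c = 0.8

A monopolist chooses Q where MR = MC. MR = 285 − Q; setting this equal to 43 + 1.5Q gives Q = 96.8 and P = 236.6.
Under competition P = MC: 285 − 0.5Q = 43 + 1.5Q ⇒ Q = 121, P = 224.5.
Ratio Q_m/Q_c = 96.8/121 = 0.8.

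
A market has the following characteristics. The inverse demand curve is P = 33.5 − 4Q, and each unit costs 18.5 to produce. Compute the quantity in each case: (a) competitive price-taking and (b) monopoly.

Competitive firms price at marginal cost: P = 18.5, giving Q = 3.75.
Monopoly sets MR = MC: 33.5 − 8Q = 18.5 ⇒ Q = 1.875, P = 33.5 − 4·1.875 = 26.

Competition: Q = 3.75; Monopoly: Q = 1.875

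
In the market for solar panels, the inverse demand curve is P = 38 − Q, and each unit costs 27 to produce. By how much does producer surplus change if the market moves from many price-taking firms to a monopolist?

PS rises by 30.25

Under competition P = MC = 27, so Q = (38 − 27)/1 = 11.
PS = (27 − 27)·11 = 0.
Monopoly sets MR = MC: 38 − 2Q = 27 ⇒ Q = 5.5, P = 38 − 5.5 = 32.5.
PS = (32.5 − 27)·5.5 = 30.25.
Change in producer surplus: 30.25 − 0 = 30.25.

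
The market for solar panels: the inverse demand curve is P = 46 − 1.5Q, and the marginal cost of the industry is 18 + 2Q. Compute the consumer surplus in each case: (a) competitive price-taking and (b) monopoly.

Competition: CS = 48; Monopoly: CS = 23.52

Competitive equilibrium sets price equal to marginal cost: 46 − 1.5Q = 18 + 2Q, so Q = 8 and P = 34.
CS = ½·(46 − 34)·8 = 48.
Monopoly sets MR = MC: 46 − 3Q = 18 + 2Q ⇒ Q = 5.6, P = 46 − 1.5·5.6 = 37.6.
CS = ½·(46 − 37.6)·5.6 = 23.52.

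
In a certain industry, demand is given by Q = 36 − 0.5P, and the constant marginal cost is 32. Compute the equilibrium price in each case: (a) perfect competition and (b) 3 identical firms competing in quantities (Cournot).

Competition: P = 32; Cournot: P = 42

Inverting demand: P = 72 − 2Q.
Competitive firms price at marginal cost: P = 32, giving Q = 20.
Cournot with 3 identical firms: the symmetric best-response condition is 72 − 8q = 32. Each firm produces q = 5, total output Q = 15, price P = 42.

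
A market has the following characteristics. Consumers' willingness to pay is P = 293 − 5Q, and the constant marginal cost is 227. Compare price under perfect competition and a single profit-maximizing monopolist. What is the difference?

Competitive firms price at marginal cost: P = 227, giving Q = 13.2.
The monopolist equates marginal revenue to marginal cost: 293 − 10Q = 227, so Q = 6.6. From demand, P = 260.
Change in price: 260 − 227 = 33.

Price rises by 33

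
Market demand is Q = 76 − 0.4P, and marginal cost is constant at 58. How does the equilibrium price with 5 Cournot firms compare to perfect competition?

Cournot: P = 80; Competition: P = 58

Inverting demand: P = 190 − 2.5Q.
With 5 symmetric Cournot firms, each firm's FOC gives 190 − 15q = 58, so q = 8.8, Q = 5·8.8 = 44, and P = 80.
Under competition P = MC = 58, so Q = (190 − 58)/2.5 = 52.8.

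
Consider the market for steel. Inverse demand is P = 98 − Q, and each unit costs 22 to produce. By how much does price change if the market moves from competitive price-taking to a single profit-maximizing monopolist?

P rises by 38

Competitive firms price at marginal cost: P = 22, giving Q = 76.
The monopolist equates marginal revenue to marginal cost: 98 − 2Q = 22, so Q = 38. From demand, P = 60.
Change in price: 60 − 22 = 38.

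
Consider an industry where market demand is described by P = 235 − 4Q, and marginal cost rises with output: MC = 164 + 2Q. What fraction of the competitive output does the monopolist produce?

A monopolist chooses Q where MR = MC. MR = 235 − 8Q; setting this equal to 164 + 2Q gives Q = 7.1 and P = 206.6.
Under competition P = MC: 235 − 4Q = 164 + 2Q ⇒ Q = 71/6, P = 563/3.
Ratio Q_m/Q_c = 7.1/(71/6) = 0.6.

Q_m/Q_c = 0.6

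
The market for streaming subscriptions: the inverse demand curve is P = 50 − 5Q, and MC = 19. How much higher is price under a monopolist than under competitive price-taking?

Perfect competition: P = MC = 19, so 50 − 5Q = 19 and Q = 6.2.
Monopoly sets MR = MC: 50 − 10Q = 19 ⇒ Q = 3.1, P = 50 − 5·3.1 = 34.5.
Change in price: 34.5 − 19 = 15.5.

Price rises by 15.5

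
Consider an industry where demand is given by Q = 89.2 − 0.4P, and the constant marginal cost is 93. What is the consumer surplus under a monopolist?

Inverting demand: P = 223 − 2.5Q.
The monopolist equates marginal revenue to marginal cost: 223 − 5Q = 93, so Q = 26. From demand, P = 158.
CS = ½·(223 − 158)·26 = 845.

CS = 845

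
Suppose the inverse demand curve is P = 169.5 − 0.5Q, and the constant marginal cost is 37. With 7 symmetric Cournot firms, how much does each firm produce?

q_i = 33.125

With 7 symmetric Cournot firms, each firm's FOC gives 169.5 − 4q = 37, so q = 33.125, Q = 7·33.125 = 231.875, and P = 857/16.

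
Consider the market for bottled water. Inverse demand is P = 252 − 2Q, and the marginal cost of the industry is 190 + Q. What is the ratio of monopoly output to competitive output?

A monopolist chooses Q where MR = MC. MR = 252 − 4Q; setting this equal to 190 + Q gives Q = 12.4 and P = 227.2.
Competitive equilibrium sets price equal to marginal cost: 252 − 2Q = 190 + Q, so Q = 62/3 and P = 632/3.
Ratio Q_m/Q_c = 12.4/(62/3) = 0.6.

Q_m/Q_c = 0.6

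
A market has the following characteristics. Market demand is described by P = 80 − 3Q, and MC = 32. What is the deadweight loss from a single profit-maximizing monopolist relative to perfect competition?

Perfect competition: P = MC = 32, so 80 − 3Q = 32 and Q = 16.
The monopolist equates marginal revenue to marginal cost: 80 − 6Q = 32, so Q = 8. From demand, P = 56.
DWL is the triangle between Q = 8 and Q = 16: ½·(16 − 8)·(56 − 32) = 96.

DWL = 96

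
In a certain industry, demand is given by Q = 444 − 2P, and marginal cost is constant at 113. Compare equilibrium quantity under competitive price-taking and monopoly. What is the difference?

Inverting demand: P = 222 − 0.5Q.
Competitive firms price at marginal cost: P = 113, giving Q = 218.
Monopoly sets MR = MC: 222 − Q = 113 ⇒ Q = 109, P = 222 − 0.5·109 = 167.5.
Change in equilibrium quantity: 109 − 218 = −109.

Q falls by 109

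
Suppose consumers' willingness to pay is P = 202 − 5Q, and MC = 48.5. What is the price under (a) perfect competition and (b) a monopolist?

Perfect competition: P = MC = 48.5, so 202 − 5Q = 48.5 and Q = 30.7.
A monopolist chooses Q where MR = MC. MR = 202 − 10Q; setting this equal to 48.5 gives Q = 15.35 and P = 125.25.

Competition: P = 48.5; Monopoly: P = 125.25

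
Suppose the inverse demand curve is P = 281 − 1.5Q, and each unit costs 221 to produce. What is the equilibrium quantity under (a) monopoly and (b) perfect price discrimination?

Monopoly sets MR = MC: 281 − 3Q = 221 ⇒ Q = 20, P = 281 − 1.5·20 = 251.
With perfect price discrimination, output is the efficient level Q = 40 (where demand meets MC), but every buyer pays their willingness to pay: CS = 0 and PS = total surplus.

Monopoly: Q = 20; Perfect PD: Q = 40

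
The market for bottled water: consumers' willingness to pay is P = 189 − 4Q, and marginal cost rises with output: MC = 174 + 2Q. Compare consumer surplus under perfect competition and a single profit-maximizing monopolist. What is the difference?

Under competition P = MC: 189 − 4Q = 174 + 2Q ⇒ Q = 2.5, P = 179.
CS = ½·(189 − 179)·2.5 = 12.5.
The monopolist equates marginal revenue to marginal cost: 189 − 8Q = 174 + 2Q, so Q = 1.5. From demand, P = 183.
CS = ½·(189 − 183)·1.5 = 4.5.
Change in consumer surplus: 4.5 − 12.5 = −8.

Consumer surplus falls by 8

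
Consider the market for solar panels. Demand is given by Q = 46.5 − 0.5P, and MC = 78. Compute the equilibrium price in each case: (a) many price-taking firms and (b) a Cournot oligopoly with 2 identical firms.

Competition: P = 78; Cournot: P = 83

Inverting demand: P = 93 − 2Q.
Competitive firms price at marginal cost: P = 78, giving Q = 7.5.
In a 2-firm Cournot equilibrium, symmetry and the first-order condition give q = (93 − 78)/(6) = 2.5. So Q = 5 and P = 83.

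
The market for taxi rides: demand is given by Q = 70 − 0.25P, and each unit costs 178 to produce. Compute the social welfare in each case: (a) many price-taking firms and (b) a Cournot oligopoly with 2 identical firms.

Inverting demand: P = 280 − 4Q.
Under competition P = MC = 178, so Q = (280 − 178)/4 = 25.5.
CS = ½·(280 − 178)·25.5 = 1300.5; PS = (178 − 178)·25.5 = 0; TS = 1300.5.
With 2 symmetric Cournot firms, each firm's FOC gives 280 − 12q = 178, so q = 8.5, Q = 2·8.5 = 17, and P = 212.
CS = ½·(280 − 212)·17 = 578; PS = (212 − 178)·17 = 578; TS = 1156.

Competition: TS = 1300.5; Cournot: TS = 1156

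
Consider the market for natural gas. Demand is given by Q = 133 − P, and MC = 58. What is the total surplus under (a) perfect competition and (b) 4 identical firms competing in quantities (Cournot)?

Competition: TS = 2812.5; Cournot: TS = 2700

Inverting demand: P = 133 − Q.
Under competition P = MC = 58, so Q = (133 − 58)/1 = 75.
CS = ½·(133 − 58)·75 = 2812.5; PS = (58 − 58)·75 = 0; TS = 2812.5.
In a 4-firm Cournot equilibrium, symmetry and the first-order condition give q = (133 − 58)/(5) = 15. So Q = 60 and P = 73.
CS = ½·(133 − 73)·60 = 1800; PS = (73 − 58)·60 = 900; TS = 2700.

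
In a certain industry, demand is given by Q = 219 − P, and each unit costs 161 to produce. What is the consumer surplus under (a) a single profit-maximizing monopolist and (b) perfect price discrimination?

Inverting demand: P = 219 − Q.
Monopoly sets MR = MC: 219 − 2Q = 161 ⇒ Q = 29, P = 219 − 29 = 190.
CS = ½·(219 − 190)·29 = 420.5.
Under first-degree price discrimination the firm charges each unit its demand price and produces up to where P = MC, i.e. Q = 58. Consumer surplus is zero; producer surplus equals total surplus.
CS = 0.

Monopoly: CS = 420.5; Perfect PD: CS = 0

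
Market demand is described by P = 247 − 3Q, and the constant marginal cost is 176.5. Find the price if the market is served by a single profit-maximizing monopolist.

P = 211.75

A monopolist chooses Q where MR = MC. MR = 247 − 6Q; setting this equal to 176.5 gives Q = 11.75 and P = 211.75.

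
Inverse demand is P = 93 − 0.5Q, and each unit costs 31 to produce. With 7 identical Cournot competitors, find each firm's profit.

With 7 symmetric Cournot firms, each firm's FOC gives 93 − 4q = 31, so q = 15.5, Q = 7·15.5 = 108.5, and P = 38.75.
Each firm's profit = (38.75 − 31)·15.5 = 120.125.

π_i = 120.125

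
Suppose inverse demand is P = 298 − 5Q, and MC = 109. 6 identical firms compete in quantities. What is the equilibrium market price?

In a 6-firm Cournot equilibrium, symmetry and the first-order condition give q = (298 − 109)/(35) = 5.4. So Q = 32.4 and P = 136.

P = 136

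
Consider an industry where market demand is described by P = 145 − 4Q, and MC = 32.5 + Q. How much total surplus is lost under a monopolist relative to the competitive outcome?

DWL = 250

Under competition P = MC: 145 − 4Q = 32.5 + Q ⇒ Q = 22.5, P = 55.
A monopolist chooses Q where MR = MC. MR = 145 − 8Q; setting this equal to 32.5 + Q gives Q = 12.5 and P = 95.
CS = ½·(145 − 55)·22.5 = 1012.5; PS = (55·22.5 − 32.5·22.5 − ½·1·22.5²) = 253.125; TS = 1265.625.
CS = ½·(145 − 95)·12.5 = 312.5; PS = (95·12.5 − 32.5·12.5 − ½·1·12.5²) = 703.125; TS = 1015.625.
DWL = 1265.625 − 1015.625 = 250.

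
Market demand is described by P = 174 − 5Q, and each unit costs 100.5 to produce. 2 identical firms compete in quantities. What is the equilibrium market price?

P = 125

Cournot with 2 identical firms: the symmetric best-response condition is 174 − 15q = 100.5. Each firm produces q = 4.9, total output Q = 9.8, price P = 125.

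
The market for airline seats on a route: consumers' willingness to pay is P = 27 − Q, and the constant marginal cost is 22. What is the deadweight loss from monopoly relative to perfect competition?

Under competition P = MC = 22, so Q = (27 − 22)/1 = 5.
A monopolist chooses Q where MR = MC. MR = 27 − 2Q; setting this equal to 22 gives Q = 2.5 and P = 24.5.
DWL is the triangle between Q = 2.5 and Q = 5: ½·(5 − 2.5)·(24.5 − 22) = 3.125.

DWL = 3.125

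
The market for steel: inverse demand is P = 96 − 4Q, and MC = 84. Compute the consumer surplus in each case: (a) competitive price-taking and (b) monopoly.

Competition: CS = 18; Monopoly: CS = 4.5

Under competition P = MC = 84, so Q = (96 − 84)/4 = 3.
CS = ½·(96 − 84)·3 = 18.
Monopoly sets MR = MC: 96 − 8Q = 84 ⇒ Q = 1.5, P = 96 − 4·1.5 = 90.
CS = ½·(96 − 90)·1.5 = 4.5.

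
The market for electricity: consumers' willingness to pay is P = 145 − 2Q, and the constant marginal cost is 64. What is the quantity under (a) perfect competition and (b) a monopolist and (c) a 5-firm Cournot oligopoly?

Competition: Q = 40.5; Monopoly: Q = 20.25; Cournot: Q = 33.75

Perfect competition: P = MC = 64, so 145 − 2Q = 64 and Q = 40.5.
The monopolist equates marginal revenue to marginal cost: 145 − 4Q = 64, so Q = 20.25. From demand, P = 104.5.
In a 5-firm Cournot equilibrium, symmetry and the first-order condition give q = (145 − 64)/(12) = 6.75. So Q = 33.75 and P = 77.5.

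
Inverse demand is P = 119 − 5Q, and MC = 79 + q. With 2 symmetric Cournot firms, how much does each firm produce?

q_i = 2.5

Cournot with 2 identical firms: the symmetric best-response condition is 119 − 15q = 79 + q. Each firm produces q = 2.5, total output Q = 5, price P = 94.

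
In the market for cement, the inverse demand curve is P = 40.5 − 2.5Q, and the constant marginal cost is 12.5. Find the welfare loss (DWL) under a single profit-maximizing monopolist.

Under competition P = MC = 12.5, so Q = (40.5 − 12.5)/2.5 = 11.2.
Monopoly sets MR = MC: 40.5 − 5Q = 12.5 ⇒ Q = 5.6, P = 40.5 − 2.5·5.6 = 26.5.
DWL is the triangle between Q = 5.6 and Q = 11.2: ½·(11.2 − 5.6)·(26.5 − 12.5) = 39.2.

DWL = 39.2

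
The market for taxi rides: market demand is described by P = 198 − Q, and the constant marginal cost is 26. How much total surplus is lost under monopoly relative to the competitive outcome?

Under competition P = MC = 26, so Q = (198 − 26)/1 = 172.
The monopolist equates marginal revenue to marginal cost: 198 − 2Q = 26, so Q = 86. From demand, P = 112.
DWL is the triangle between Q = 86 and Q = 172: ½·(172 − 86)·(112 − 26) = 3698.

DWL = 3698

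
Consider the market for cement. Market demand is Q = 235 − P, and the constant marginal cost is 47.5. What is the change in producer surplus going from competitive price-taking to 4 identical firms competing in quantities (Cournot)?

Inverting demand: P = 235 − Q.
Perfect competition: P = MC = 47.5, so 235 − Q = 47.5 and Q = 187.5.
PS = (47.5 − 47.5)·187.5 = 0.
Cournot with 4 identical firms: the symmetric best-response condition is 235 − 5q = 47.5. Each firm produces q = 37.5, total output Q = 150, price P = 85.
PS = (85 − 47.5)·150 = 5625.
Change in producer surplus: 5625 − 0 = 5625.

Producer surplus rises by 5625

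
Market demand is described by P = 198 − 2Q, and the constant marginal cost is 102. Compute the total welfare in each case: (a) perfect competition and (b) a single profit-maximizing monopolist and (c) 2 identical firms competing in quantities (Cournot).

Competition: TS = 2304; Monopoly: TS = 1728; Cournot: TS = 2048

Competitive firms price at marginal cost: P = 102, giving Q = 48.
CS = ½·(198 − 102)·48 = 2304; PS = (102 − 102)·48 = 0; TS = 2304.
A monopolist chooses Q where MR = MC. MR = 198 − 4Q; setting this equal to 102 gives Q = 24 and P = 150.
CS = ½·(198 − 150)·24 = 576; PS = (150 − 102)·24 = 1152; TS = 1728.
Cournot with 2 identical firms: the symmetric best-response condition is 198 − 6q = 102. Each firm produces q = 16, total output Q = 32, price P = 134.
CS = ½·(198 − 134)·32 = 1024; PS = (134 − 102)·32 = 1024; TS = 2048.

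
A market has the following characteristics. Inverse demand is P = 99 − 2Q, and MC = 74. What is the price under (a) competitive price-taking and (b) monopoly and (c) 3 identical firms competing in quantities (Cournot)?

Competition: P = 74; Monopoly: P = 86.5; Cournot: P = 80.25

Under competition P = MC = 74, so Q = (99 − 74)/2 = 12.5.
Monopoly sets MR = MC: 99 − 4Q = 74 ⇒ Q = 6.25, P = 99 − 2·6.25 = 86.5.
Cournot with 3 identical firms: the symmetric best-response condition is 99 − 8q = 74. Each firm produces q = 3.125, total output Q = 9.375, price P = 80.25.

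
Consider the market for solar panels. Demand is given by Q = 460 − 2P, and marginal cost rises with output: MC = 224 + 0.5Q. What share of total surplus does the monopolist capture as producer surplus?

PS/TS = 0.75

Inverting demand: P = 230 − 0.5Q.
The monopolist equates marginal revenue to marginal cost: 230 − Q = 224 + 0.5Q, so Q = 4. From demand, P = 228.
CS = ½·(230 − 228)·4 = 4.
PS = P·Q − VC(Q) = 228·4 − (224·4 + ½·0.5·4²) = 12.
Share captured = PS/TS = 12/16 = 0.75.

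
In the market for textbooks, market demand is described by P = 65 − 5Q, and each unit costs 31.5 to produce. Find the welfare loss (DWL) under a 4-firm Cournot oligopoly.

Under competition P = MC = 31.5, so Q = (65 − 31.5)/5 = 6.7.
With 4 symmetric Cournot firms, each firm's FOC gives 65 − 25q = 31.5, so q = 1.34, Q = 4·1.34 = 5.36, and P = 38.2.
DWL is the triangle between Q = 5.36 and Q = 6.7: ½·(6.7 − 5.36)·(38.2 − 31.5) = 4.489.

DWL = 4.489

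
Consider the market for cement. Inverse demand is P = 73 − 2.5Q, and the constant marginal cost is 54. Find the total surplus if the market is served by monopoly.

TS = 54.15

Monopoly sets MR = MC: 73 − 5Q = 54 ⇒ Q = 3.8, P = 73 − 2.5·3.8 = 63.5.
CS = ½·(73 − 63.5)·3.8 = 18.05; PS = (63.5 − 54)·3.8 = 36.1; TS = 54.15.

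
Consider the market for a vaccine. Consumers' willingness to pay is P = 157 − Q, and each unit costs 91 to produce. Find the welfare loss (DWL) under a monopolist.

DWL = 544.5

Under competition P = MC = 91, so Q = (157 − 91)/1 = 66.
Monopoly sets MR = MC: 157 − 2Q = 91 ⇒ Q = 33, P = 157 − 33 = 124.
DWL is the triangle between Q = 33 and Q = 66: ½·(66 − 33)·(124 − 91) = 544.5.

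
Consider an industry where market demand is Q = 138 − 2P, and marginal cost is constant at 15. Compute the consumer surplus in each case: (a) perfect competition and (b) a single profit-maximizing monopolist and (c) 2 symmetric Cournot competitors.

Inverting demand: P = 69 − 0.5Q.
Perfect competition: P = MC = 15, so 69 − 0.5Q = 15 and Q = 108.
CS = ½·(69 − 15)·108 = 2916.
A monopolist chooses Q where MR = MC. MR = 69 − Q; setting this equal to 15 gives Q = 54 and P = 42.
CS = ½·(69 − 42)·54 = 729.
Cournot with 2 identical firms: the symmetric best-response condition is 69 − 1.5q = 15. Each firm produces q = 36, total output Q = 72, price P = 33.
CS = ½·(69 − 33)·72 = 1296.

Competition: CS = 2916; Monopoly: CS = 729; Cournot: CS = 1296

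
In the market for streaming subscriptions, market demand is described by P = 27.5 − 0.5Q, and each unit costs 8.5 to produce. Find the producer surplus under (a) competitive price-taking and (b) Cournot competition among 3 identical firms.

Competitive firms price at marginal cost: P = 8.5, giving Q = 38.
PS = (8.5 − 8.5)·38 = 0.
With 3 symmetric Cournot firms, each firm's FOC gives 27.5 − 2q = 8.5, so q = 9.5, Q = 3·9.5 = 28.5, and P = 13.25.
PS = (13.25 − 8.5)·28.5 = 135.375.

Competition: PS = 0; Cournot: PS = 135.375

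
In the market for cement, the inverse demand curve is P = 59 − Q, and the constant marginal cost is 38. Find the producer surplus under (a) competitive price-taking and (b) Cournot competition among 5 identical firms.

Perfect competition: P = MC = 38, so 59 − Q = 38 and Q = 21.
PS = (38 − 38)·21 = 0.
With 5 symmetric Cournot firms, each firm's FOC gives 59 − 6q = 38, so q = 3.5, Q = 5·3.5 = 17.5, and P = 41.5.
PS = (41.5 − 38)·17.5 = 61.25.

Competition: PS = 0; Cournot: PS = 61.25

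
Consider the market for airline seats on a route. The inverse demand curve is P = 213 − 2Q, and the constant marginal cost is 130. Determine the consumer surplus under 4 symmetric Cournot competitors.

Cournot with 4 identical firms: the symmetric best-response condition is 213 − 10q = 130. Each firm produces q = 8.3, total output Q = 33.2, price P = 146.6.
CS = ½·(213 − 146.6)·33.2 = 1102.24.

CS = 1102.24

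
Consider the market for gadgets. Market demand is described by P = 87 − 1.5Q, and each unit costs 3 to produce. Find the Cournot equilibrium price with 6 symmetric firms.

P = 15

Cournot with 6 identical firms: the symmetric best-response condition is 87 − 10.5q = 3. Each firm produces q = 8, total output Q = 48, price P = 15.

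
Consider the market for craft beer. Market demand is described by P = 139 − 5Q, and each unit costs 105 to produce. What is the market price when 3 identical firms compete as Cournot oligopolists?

P = 113.5

With 3 symmetric Cournot firms, each firm's FOC gives 139 − 20q = 105, so q = 1.7, Q = 3·1.7 = 5.1, and P = 113.5.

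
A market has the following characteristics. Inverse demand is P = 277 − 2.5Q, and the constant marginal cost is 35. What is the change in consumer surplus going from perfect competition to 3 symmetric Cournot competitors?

Perfect competition: P = MC = 35, so 277 − 2.5Q = 35 and Q = 96.8.
CS = ½·(277 − 35)·96.8 = 11712.8.
With 3 symmetric Cournot firms, each firm's FOC gives 277 − 10q = 35, so q = 24.2, Q = 3·24.2 = 72.6, and P = 95.5.
CS = ½·(277 − 95.5)·72.6 = 6588.45.
Change in consumer surplus: 6588.45 − 11712.8 = −5124.35.

Consumer surplus falls by 5124.35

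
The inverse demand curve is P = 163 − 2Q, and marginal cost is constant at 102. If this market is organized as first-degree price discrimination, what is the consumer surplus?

With perfect price discrimination, output is the efficient level Q = 30.5 (where demand meets MC), but every buyer pays their willingness to pay: CS = 0 and PS = total surplus.
CS = 0.

CS = 0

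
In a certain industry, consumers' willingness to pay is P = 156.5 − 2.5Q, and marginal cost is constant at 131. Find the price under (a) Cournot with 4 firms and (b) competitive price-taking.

In a 4-firm Cournot equilibrium, symmetry and the first-order condition give q = (156.5 − 131)/(12.5) = 2.04. So Q = 8.16 and P = 136.1.
Competitive firms price at marginal cost: P = 131, giving Q = 10.2.

Cournot: P = 136.1; Competition: P = 131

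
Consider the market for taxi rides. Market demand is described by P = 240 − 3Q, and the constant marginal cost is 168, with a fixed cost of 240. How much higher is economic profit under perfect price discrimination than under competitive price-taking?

Perfect competition: P = MC = 168, so 240 − 3Q = 168 and Q = 24.
Profit = (168 − 168)·24 − 240 = −240.
With perfect price discrimination, output is the efficient level Q = 24 (where demand meets MC), but every buyer pays their willingness to pay: CS = 0 and PS = total surplus.
PS equals the full surplus area, 864. Profit = 864 − 240 = 624.
Change in economic profit: 624 − −240 = 864.

Economic profit rises by 864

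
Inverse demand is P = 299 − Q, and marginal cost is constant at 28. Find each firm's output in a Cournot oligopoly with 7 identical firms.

q_i = 33.875

Cournot with 7 identical firms: the symmetric best-response condition is 299 − 8q = 28. Each firm produces q = 33.875, total output Q = 237.125, price P = 61.875.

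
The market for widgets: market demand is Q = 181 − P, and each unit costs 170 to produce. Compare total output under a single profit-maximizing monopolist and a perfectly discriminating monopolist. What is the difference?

Q rises by 5.5

Inverting demand: P = 181 − Q.
The monopolist equates marginal revenue to marginal cost: 181 − 2Q = 170, so Q = 5.5. From demand, P = 175.5.
A perfectly discriminating monopolist sells every unit with P(Q) ≥ MC(Q), so output equals the competitive quantity Q = 11. Each buyer pays their reservation price, so CS = 0 and the firm captures all surplus.
Change in total output: 11 − 5.5 = 5.5.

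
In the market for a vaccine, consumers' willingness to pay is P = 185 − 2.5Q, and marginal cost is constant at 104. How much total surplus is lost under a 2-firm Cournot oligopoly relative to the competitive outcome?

DWL = 145.8

Under competition P = MC = 104, so Q = (185 − 104)/2.5 = 32.4.
With 2 symmetric Cournot firms, each firm's FOC gives 185 − 7.5q = 104, so q = 10.8, Q = 2·10.8 = 21.6, and P = 131.
DWL is the triangle between Q = 21.6 and Q = 32.4: ½·(32.4 − 21.6)·(131 − 104) = 145.8.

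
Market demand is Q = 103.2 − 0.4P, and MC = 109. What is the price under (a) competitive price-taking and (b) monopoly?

Competition: P = 109; Monopoly: P = 183.5

Inverting demand: P = 258 − 2.5Q.
Perfect competition: P = MC = 109, so 258 − 2.5Q = 109 and Q = 59.6.
Monopoly sets MR = MC: 258 − 5Q = 109 ⇒ Q = 29.8, P = 258 − 2.5·29.8 = 183.5.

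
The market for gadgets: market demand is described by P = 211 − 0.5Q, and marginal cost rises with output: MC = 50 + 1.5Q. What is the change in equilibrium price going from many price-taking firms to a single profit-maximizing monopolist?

Under competition P = MC: 211 − 0.5Q = 50 + 1.5Q ⇒ Q = 80.5, P = 170.75.
A monopolist chooses Q where MR = MC. MR = 211 − Q; setting this equal to 50 + 1.5Q gives Q = 64.4 and P = 178.8.
Change in equilibrium price: 178.8 − 170.75 = 8.05.

P rises by 8.05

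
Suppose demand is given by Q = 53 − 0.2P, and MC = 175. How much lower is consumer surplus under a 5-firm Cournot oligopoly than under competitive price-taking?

Consumer surplus falls by 247.5

Inverting demand: P = 265 − 5Q.
Under competition P = MC = 175, so Q = (265 − 175)/5 = 18.
CS = ½·(265 − 175)·18 = 810.
Cournot with 5 identical firms: the symmetric best-response condition is 265 − 30q = 175. Each firm produces q = 3, total output Q = 15, price P = 190.
CS = ½·(265 − 190)·15 = 562.5.
Change in consumer surplus: 562.5 − 810 = −247.5.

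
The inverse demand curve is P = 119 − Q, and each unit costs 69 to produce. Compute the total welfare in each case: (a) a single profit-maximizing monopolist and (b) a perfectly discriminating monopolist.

Monopoly: TS = 937.5; Perfect PD: TS = 1250

A monopolist chooses Q where MR = MC. MR = 119 − 2Q; setting this equal to 69 gives Q = 25 and P = 94.
CS = ½·(119 − 94)·25 = 312.5; PS = (94 − 69)·25 = 625; TS = 937.5.
A perfectly discriminating monopolist sells every unit with P(Q) ≥ MC(Q), so output equals the competitive quantity Q = 50. Each buyer pays their reservation price, so CS = 0 and the firm captures all surplus.
TS = 1250 (equal to competitive TS).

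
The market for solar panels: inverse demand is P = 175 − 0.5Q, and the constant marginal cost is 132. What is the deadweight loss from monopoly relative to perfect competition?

Perfect competition: P = MC = 132, so 175 − 0.5Q = 132 and Q = 86.
The monopolist equates marginal revenue to marginal cost: 175 − Q = 132, so Q = 43. From demand, P = 153.5.
DWL is the triangle between Q = 43 and Q = 86: ½·(86 − 43)·(153.5 − 132) = 462.25.

DWL = 462.25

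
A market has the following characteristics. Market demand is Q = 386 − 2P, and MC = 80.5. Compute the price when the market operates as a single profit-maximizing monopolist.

P = 136.75

Inverting demand: P = 193 − 0.5Q.
A monopolist chooses Q where MR = MC. MR = 193 − Q; setting this equal to 80.5 gives Q = 112.5 and P = 136.75.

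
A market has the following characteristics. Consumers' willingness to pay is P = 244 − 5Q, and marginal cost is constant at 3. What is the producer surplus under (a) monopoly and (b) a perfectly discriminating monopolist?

Monopoly sets MR = MC: 244 − 10Q = 3 ⇒ Q = 24.1, P = 244 − 5·24.1 = 123.5.
PS = (123.5 − 3)·24.1 = 2904.05.
A perfectly discriminating monopolist sells every unit with P(Q) ≥ MC(Q), so output equals the competitive quantity Q = 48.2. Each buyer pays their reservation price, so CS = 0 and the firm captures all surplus.
PS = ½·(244 − 3)·48.2 = 5808.1.

Monopoly: PS = 2904.05; Perfect PD: PS = 5808.1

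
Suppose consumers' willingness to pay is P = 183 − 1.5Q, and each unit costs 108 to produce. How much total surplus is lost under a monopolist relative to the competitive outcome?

DWL = 468.75

Competitive firms price at marginal cost: P = 108, giving Q = 50.
A monopolist chooses Q where MR = MC. MR = 183 − 3Q; setting this equal to 108 gives Q = 25 and P = 145.5.
DWL is the triangle between Q = 25 and Q = 50: ½·(50 − 25)·(145.5 − 108) = 468.75.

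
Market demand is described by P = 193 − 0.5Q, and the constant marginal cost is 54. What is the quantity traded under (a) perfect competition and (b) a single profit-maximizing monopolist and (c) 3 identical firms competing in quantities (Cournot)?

Competition: Q = 278; Monopoly: Q = 139; Cournot: Q = 208.5

Under competition P = MC = 54, so Q = (193 − 54)/0.5 = 278.
Monopoly sets MR = MC: 193 − Q = 54 ⇒ Q = 139, P = 193 − 0.5·139 = 123.5.
In a 3-firm Cournot equilibrium, symmetry and the first-order condition give q = (193 − 54)/(2) = 69.5. So Q = 208.5 and P = 88.75.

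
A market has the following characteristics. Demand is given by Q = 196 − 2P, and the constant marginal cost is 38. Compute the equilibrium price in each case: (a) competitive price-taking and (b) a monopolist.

Inverting demand: P = 98 − 0.5Q.
Competitive firms price at marginal cost: P = 38, giving Q = 120.
A monopolist chooses Q where MR = MC. MR = 98 − Q; setting this equal to 38 gives Q = 60 and P = 68.

Competition: P = 38; Monopoly: P = 68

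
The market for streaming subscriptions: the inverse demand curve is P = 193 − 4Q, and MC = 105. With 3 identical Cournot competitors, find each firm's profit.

With 3 symmetric Cournot firms, each firm's FOC gives 193 − 16q = 105, so q = 5.5, Q = 3·5.5 = 16.5, and P = 127.
Each firm's profit = (127 − 105)·5.5 = 121.

π_i = 121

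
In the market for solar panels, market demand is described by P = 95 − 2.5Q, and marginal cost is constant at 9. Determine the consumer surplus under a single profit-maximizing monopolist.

A monopolist chooses Q where MR = MC. MR = 95 − 5Q; setting this equal to 9 gives Q = 17.2 and P = 52.
CS = ½·(95 − 52)·17.2 = 369.8.

CS = 369.8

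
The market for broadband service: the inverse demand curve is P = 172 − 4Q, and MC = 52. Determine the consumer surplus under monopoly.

A monopolist chooses Q where MR = MC. MR = 172 − 8Q; setting this equal to 52 gives Q = 15 and P = 112.
CS = ½·(172 − 112)·15 = 450.

CS = 450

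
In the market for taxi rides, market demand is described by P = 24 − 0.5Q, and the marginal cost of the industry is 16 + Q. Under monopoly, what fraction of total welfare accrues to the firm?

Monopoly sets MR = MC: 24 − Q = 16 + Q ⇒ Q = 4, P = 24 − 0.5·4 = 22.
CS = ½·(24 − 22)·4 = 4.
PS = P·Q − VC(Q) = 22·4 − (16·4 + ½·1·4²) = 16.
Share captured = PS/TS = 16/20 = 0.8.

PS/TS = 0.8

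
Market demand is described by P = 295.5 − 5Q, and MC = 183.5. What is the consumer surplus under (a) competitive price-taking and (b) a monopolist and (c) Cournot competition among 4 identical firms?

Perfect competition: P = MC = 183.5, so 295.5 − 5Q = 183.5 and Q = 22.4.
CS = ½·(295.5 − 183.5)·22.4 = 1254.4.
Monopoly sets MR = MC: 295.5 − 10Q = 183.5 ⇒ Q = 11.2, P = 295.5 − 5·11.2 = 239.5.
CS = ½·(295.5 − 239.5)·11.2 = 313.6.
With 4 symmetric Cournot firms, each firm's FOC gives 295.5 − 25q = 183.5, so q = 4.48, Q = 4·4.48 = 17.92, and P = 205.9.
CS = ½·(295.5 − 205.9)·17.92 = 802.816.

Competition: CS = 1254.4; Monopoly: CS = 313.6; Cournot: CS = 802.816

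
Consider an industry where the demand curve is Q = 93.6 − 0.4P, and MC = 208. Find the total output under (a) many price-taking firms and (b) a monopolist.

Inverting demand: P = 234 − 2.5Q.
Competitive firms price at marginal cost: P = 208, giving Q = 10.4.
Monopoly sets MR = MC: 234 − 5Q = 208 ⇒ Q = 5.2, P = 234 − 2.5·5.2 = 221.

Competition: Q = 10.4; Monopoly: Q = 5.2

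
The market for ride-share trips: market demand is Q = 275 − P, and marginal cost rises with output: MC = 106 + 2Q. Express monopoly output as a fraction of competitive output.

Q_m/Q_c = 0.75

Inverting demand: P = 275 − Q.
The monopolist equates marginal revenue to marginal cost: 275 − 2Q = 106 + 2Q, so Q = 42.25. From demand, P = 232.75.
Competitive equilibrium sets price equal to marginal cost: 275 − Q = 106 + 2Q, so Q = 169/3 and P = 656/3.
Ratio Q_m/Q_c = 42.25/(169/3) = 0.75.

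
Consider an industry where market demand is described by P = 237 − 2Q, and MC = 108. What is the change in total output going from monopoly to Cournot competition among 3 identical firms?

The monopolist equates marginal revenue to marginal cost: 237 − 4Q = 108, so Q = 32.25. From demand, P = 172.5.
In a 3-firm Cournot equilibrium, symmetry and the first-order condition give q = (237 − 108)/(8) = 16.125. So Q = 48.375 and P = 140.25.
Change in total output: 48.375 − 32.25 = 16.125.

Total output rises by 16.125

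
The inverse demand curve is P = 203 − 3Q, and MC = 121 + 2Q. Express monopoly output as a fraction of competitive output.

A monopolist chooses Q where MR = MC. MR = 203 − 6Q; setting this equal to 121 + 2Q gives Q = 10.25 and P = 172.25.
Under competition P = MC: 203 − 3Q = 121 + 2Q ⇒ Q = 16.4, P = 153.8.
Ratio Q_m/Q_c = 10.25/16.4 = 0.625.

Q_m/Q_c = 0.625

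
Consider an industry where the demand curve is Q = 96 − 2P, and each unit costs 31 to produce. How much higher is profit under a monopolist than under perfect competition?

Inverting demand: P = 48 − 0.5Q.
Competitive firms price at marginal cost: P = 31, giving Q = 34.
Profit = (31 − 31)·34 = 0.
The monopolist equates marginal revenue to marginal cost: 48 − Q = 31, so Q = 17. From demand, P = 39.5.
Profit = (39.5 − 31)·17 = 144.5.
Change in profit: 144.5 − 0 = 144.5.

π rises by 144.5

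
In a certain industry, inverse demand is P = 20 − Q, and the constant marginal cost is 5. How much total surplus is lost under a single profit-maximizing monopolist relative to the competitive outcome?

DWL = 28.125

Perfect competition: P = MC = 5, so 20 − Q = 5 and Q = 15.
A monopolist chooses Q where MR = MC. MR = 20 − 2Q; setting this equal to 5 gives Q = 7.5 and P = 12.5.
DWL is the triangle between Q = 7.5 and Q = 15: ½·(15 − 7.5)·(12.5 − 5) = 28.125.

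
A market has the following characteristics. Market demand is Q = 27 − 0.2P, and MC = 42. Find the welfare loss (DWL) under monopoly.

Inverting demand: P = 135 − 5Q.
Competitive firms price at marginal cost: P = 42, giving Q = 18.6.
A monopolist chooses Q where MR = MC. MR = 135 − 10Q; setting this equal to 42 gives Q = 9.3 and P = 88.5.
DWL is the triangle between Q = 9.3 and Q = 18.6: ½·(18.6 − 9.3)·(88.5 − 42) = 216.225.

DWL = 216.225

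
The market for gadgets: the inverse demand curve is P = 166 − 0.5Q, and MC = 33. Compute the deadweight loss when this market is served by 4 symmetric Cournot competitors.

Under competition P = MC = 33, so Q = (166 − 33)/0.5 = 266.
In a 4-firm Cournot equilibrium, symmetry and the first-order condition give q = (166 − 33)/(2.5) = 53.2. So Q = 212.8 and P = 59.6.
DWL is the triangle between Q = 212.8 and Q = 266: ½·(266 − 212.8)·(59.6 − 33) = 707.56.

DWL = 707.56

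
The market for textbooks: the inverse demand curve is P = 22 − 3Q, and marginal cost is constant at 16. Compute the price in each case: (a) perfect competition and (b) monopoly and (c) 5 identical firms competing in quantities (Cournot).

Competition: P = 16; Monopoly: P = 19; Cournot: P = 17

Competitive firms price at marginal cost: P = 16, giving Q = 2.
A monopolist chooses Q where MR = MC. MR = 22 − 6Q; setting this equal to 16 gives Q = 1 and P = 19.
With 5 symmetric Cournot firms, each firm's FOC gives 22 − 18q = 16, so q = 1/3, Q = 5·1/3 = 5/3, and P = 17.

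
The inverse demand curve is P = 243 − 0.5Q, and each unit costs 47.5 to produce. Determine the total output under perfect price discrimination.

With perfect price discrimination, output is the efficient level Q = 391 (where demand meets MC), but every buyer pays their willingness to pay: CS = 0 and PS = total surplus.

Q = 391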